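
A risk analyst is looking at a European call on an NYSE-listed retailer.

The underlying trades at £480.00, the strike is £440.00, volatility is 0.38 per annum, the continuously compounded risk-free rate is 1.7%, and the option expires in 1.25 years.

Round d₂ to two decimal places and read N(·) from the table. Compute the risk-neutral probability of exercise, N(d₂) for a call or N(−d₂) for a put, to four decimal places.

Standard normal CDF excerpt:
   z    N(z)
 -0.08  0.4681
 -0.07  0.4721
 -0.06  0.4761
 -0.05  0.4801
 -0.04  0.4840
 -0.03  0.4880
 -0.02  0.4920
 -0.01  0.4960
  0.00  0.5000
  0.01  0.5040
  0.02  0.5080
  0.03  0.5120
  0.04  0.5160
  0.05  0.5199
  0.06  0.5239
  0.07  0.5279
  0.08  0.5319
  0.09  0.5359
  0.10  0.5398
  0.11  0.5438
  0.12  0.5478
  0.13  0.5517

0.5160

σ√T = 0.38 × 1.1180 = 0.4249
d₁ = [ln(480/440) + (0.017 + 0.38²/2)·1.25] / 0.4249 = [0.0870 + 0.1115] / 0.4249 = 0.4672 → 0.47
d₂ = d₁ − σ√T = 0.4672 − 0.4249 = 0.0424 → 0.04
Risk-neutral Pr[S_T > K] = N(d₂) = N(0.04) = 0.5160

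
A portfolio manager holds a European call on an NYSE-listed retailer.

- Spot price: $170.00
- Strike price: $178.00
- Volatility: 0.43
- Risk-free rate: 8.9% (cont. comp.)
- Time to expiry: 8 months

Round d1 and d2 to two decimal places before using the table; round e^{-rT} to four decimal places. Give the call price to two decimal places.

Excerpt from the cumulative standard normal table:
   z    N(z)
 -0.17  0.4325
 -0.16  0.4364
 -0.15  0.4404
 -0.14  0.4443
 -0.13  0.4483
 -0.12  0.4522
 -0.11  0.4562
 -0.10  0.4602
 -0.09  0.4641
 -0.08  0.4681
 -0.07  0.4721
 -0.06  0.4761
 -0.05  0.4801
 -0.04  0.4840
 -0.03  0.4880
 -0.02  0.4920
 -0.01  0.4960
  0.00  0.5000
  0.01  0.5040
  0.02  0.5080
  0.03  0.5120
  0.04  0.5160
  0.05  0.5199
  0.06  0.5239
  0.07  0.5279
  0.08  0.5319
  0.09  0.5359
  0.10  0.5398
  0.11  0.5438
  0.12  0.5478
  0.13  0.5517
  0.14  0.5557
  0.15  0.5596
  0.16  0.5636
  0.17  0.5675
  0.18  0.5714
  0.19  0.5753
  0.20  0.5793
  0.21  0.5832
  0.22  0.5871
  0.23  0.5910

σ√T = 0.43·√0.6667 = 0.3511
ln(S/K) + (r + σ²/2)T = ln(170/178) + (0.089 + 0.43²/2)·0.6667 = -0.0460 + 0.1210 = 0.0750
d₁ = 0.0750 / 0.3511 = 0.2136 ≈ 0.21
d₂ = d₁ − σ√T = 0.2136 − 0.3511 = -0.1375 ≈ -0.14
exp(−rT) = exp(−0.089·0.6667) = 0.9424
C = 170·N(0.21) − 178·0.9424·N(-0.14) = 170·0.5832 − 178·0.9424·0.4443 = 99.1440 − 74.5301 = 24.6139

$24.61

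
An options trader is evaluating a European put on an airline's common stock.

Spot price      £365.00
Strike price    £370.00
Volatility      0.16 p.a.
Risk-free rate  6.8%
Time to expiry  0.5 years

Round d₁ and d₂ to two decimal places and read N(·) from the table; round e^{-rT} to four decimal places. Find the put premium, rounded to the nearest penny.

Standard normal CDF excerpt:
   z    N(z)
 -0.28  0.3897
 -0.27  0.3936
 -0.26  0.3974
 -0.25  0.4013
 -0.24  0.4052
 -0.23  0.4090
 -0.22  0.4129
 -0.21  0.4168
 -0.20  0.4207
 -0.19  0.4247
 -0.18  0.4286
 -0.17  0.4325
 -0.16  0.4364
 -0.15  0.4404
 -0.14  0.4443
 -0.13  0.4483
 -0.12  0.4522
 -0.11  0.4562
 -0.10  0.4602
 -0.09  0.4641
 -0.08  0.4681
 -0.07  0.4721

σ√T = 0.16 × 0.7071 = 0.1131
d₁ = [ln(365/370) + (0.068 + ½·0.16²)·0.5] / (σ√T) = (-0.0136 + 0.0404) / 0.1131 = 0.2368 which rounds to 0.24
d₂ = 0.2368 − 0.1131 = 0.1237 which rounds to 0.12
exp(−rT) = exp(−0.068·0.5) = 0.9666
P = 370·0.9666·N(-0.12) − 365·N(-0.24) = 370·0.9666·0.4522 − 365·0.4052 = 161.7257 − 147.8980 = 13.8277

£13.83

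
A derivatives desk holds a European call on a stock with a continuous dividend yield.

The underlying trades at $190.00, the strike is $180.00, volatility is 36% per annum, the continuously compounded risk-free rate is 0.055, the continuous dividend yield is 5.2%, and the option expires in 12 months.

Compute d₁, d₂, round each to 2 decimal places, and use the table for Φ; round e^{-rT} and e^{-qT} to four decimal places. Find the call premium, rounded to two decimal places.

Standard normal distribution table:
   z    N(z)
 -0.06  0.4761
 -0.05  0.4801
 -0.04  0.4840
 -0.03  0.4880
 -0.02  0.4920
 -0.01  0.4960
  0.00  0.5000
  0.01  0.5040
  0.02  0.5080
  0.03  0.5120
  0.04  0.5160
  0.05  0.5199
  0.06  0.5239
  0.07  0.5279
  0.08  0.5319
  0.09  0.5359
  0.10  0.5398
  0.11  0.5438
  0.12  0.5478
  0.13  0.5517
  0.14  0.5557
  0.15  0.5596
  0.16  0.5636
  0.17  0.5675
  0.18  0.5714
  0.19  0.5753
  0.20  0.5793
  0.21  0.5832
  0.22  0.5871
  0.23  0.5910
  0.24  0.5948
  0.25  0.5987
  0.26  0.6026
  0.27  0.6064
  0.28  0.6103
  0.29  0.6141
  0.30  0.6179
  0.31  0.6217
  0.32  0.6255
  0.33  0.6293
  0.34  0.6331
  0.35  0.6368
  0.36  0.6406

σ√T = 0.36·√1 = 0.3600
d₁ = [ln(190/180) + (0.055 − 0.052 + ½·0.36²)·1] / (σ√T) = (0.0541 + 0.0678) / 0.3600 = 0.3385 → 0.34
d₂ = 0.3385 − 0.3600 = -0.0215 → -0.02
exp(−qT) = exp(−0.052·1) = 0.9493;  exp(−rT) = exp(−0.055·1) = 0.9465
N(d₁) = N(0.34) = 0.6331;  N(d₂) = N(-0.02) = 0.4920
C = 190·0.9493·0.6331 − 180·0.9465·0.4920 = 114.1903 − 83.8220 = 30.3683

$30.37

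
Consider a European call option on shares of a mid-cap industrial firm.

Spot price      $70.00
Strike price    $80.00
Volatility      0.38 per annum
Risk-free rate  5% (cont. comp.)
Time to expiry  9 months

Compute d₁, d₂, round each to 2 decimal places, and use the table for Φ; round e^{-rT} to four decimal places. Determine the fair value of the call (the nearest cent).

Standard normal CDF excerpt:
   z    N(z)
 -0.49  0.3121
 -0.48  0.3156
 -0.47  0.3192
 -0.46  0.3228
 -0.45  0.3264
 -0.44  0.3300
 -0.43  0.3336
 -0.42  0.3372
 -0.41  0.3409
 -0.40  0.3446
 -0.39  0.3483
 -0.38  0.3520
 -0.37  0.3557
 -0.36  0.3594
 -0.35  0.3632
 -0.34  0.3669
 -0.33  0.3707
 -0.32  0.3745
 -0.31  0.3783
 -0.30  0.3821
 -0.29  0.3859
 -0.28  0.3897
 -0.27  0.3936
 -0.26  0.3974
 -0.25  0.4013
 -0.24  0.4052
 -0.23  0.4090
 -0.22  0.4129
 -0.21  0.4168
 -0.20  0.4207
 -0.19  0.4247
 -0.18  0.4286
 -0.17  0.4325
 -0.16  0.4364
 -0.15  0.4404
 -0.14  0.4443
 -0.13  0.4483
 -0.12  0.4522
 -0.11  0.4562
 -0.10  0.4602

$6.51

T = 0.75;  σ√T = 0.3291
d₁ = [ln(70/80) + (0.05 + 0.38²/2)·0.75] / 0.3291 = [-0.1335 + 0.0917] / 0.3291 = -0.1273 ≈ -0.13
d₂ = d₁ − σ√T = -0.1273 − 0.3291 = -0.4564 ≈ -0.46
e^(−rT) = e^(−0.05·0.75) = 0.9632
C = 70·N(-0.13) − 80·0.9632·N(-0.46) = 70·0.4483 − 80·0.9632·0.3228 = 31.3810 − 24.8737 = 6.5073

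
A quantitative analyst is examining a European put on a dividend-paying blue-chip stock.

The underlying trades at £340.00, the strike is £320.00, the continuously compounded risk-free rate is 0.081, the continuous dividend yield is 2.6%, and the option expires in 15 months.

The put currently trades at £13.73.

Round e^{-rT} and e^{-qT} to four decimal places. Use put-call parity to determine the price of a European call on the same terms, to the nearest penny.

£53.67

exp(−qT) = exp(−0.026·1.25) = 0.9680;  exp(−rT) = exp(−0.081·1.25) = 0.9037
Put-call parity: C − P = S·e^(−qT) − K·e^(−rT) = 340·0.9680 − 320·0.9037 = 329.1200 − 289.1840 = 39.9360
C = P + (C − P) = 13.73 + (39.9360) = 53.6660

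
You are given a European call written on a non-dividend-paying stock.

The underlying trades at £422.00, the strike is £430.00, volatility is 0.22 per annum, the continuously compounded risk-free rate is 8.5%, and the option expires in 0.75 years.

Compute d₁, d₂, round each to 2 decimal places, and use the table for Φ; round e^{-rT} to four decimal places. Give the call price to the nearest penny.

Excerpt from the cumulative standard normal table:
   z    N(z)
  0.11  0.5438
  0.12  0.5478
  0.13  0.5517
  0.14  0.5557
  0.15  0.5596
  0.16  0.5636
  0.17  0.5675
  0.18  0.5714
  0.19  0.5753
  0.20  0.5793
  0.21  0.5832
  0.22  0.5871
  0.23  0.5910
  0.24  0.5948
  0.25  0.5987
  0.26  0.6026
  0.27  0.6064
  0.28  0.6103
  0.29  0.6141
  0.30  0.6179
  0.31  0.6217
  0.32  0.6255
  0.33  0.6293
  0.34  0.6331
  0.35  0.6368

σ√T = 0.22·√0.75 = 0.1905
ln(S/K) + (r + σ²/2)T = ln(422/430) + (0.085 + 0.22²/2)·0.75 = -0.0188 + 0.0819 = 0.0631
d₁ = 0.0631 / 0.1905 = 0.3313 ≈ 0.33
d₂ = d₁ − σ√T = 0.3313 − 0.1905 = 0.1408 ≈ 0.14
e^(−rT) = e^(−0.085·0.75) = 0.9382
N(d₁) = N(0.33) = 0.6293;  N(d₂) = N(0.14) = 0.5557
C = 422·0.6293 − 430·0.9382·0.5557 = 265.5646 − 224.1838 = 41.3808

£41.38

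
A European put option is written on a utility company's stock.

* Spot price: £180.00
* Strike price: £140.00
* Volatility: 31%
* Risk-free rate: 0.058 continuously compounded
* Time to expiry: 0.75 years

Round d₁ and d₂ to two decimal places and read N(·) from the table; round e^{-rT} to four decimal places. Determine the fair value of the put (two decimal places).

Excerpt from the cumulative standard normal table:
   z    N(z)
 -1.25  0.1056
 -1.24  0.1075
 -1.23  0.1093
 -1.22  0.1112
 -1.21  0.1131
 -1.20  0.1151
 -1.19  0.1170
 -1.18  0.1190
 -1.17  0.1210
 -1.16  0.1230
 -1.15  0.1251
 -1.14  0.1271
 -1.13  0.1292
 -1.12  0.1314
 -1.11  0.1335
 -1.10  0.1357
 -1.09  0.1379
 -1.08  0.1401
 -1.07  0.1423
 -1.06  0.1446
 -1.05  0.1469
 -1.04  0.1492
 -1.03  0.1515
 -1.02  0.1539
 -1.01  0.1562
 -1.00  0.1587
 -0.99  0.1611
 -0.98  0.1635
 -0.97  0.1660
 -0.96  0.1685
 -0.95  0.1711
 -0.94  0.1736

T = 0.75;  σ√T = 0.2685
d₁ = [ln(180/140) + (0.058 + 0.31²/2)·0.75] / 0.2685 = [0.2513 + 0.0795] / 0.2685 = 1.2324 ⇒ 1.23
d₂ = d₁ − σ√T = 1.2324 − 0.2685 = 0.9639 ⇒ 0.96
e^(−rT) = e^(−0.058·0.75) = 0.9574
P = 140·0.9574·N(-0.96) − 180·N(-1.23) = 140·0.9574·0.1685 − 180·0.1093 = 22.5851 − 19.6740 = 2.9111

£2.91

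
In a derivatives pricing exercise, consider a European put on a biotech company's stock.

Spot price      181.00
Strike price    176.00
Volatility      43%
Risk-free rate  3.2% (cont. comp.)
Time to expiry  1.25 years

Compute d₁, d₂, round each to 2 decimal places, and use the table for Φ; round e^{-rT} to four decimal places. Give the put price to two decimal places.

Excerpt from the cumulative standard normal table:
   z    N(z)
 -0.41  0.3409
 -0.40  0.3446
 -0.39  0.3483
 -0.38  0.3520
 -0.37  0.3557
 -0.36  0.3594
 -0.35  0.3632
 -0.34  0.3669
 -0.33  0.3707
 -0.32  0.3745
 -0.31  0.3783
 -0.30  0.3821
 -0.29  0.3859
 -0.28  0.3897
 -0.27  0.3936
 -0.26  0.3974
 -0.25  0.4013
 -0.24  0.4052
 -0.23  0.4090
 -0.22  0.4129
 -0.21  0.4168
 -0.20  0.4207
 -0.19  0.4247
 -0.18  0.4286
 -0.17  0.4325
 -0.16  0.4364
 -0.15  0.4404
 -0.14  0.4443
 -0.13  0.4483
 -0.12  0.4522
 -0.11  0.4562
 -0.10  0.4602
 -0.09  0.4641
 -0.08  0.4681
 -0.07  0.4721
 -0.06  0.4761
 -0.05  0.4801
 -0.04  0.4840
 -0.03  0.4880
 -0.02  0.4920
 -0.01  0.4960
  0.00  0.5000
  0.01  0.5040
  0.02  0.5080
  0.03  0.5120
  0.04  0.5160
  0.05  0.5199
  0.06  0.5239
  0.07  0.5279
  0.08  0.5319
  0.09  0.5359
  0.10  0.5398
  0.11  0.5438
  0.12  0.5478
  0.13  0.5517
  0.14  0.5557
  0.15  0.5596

T = 1.25;  σ√T = 0.4808
ln(S/K) + (r + σ²/2)T = ln(181/176) + (0.032 + 0.43²/2)·1.25 = 0.0280 + 0.1556 = 0.1836
d₁ = 0.1836 / 0.4808 = 0.3818 ≈ 0.38
d₂ = d₁ − σ√T = 0.3818 − 0.4808 = -0.0989 ≈ -0.10
exp(−rT) = exp(−0.032·1.25) = 0.9608
N(−d₂) = N(0.10) = 0.5398;  N(−d₁) = N(-0.38) = 0.3520
P = 176·0.9608·0.5398 − 181·0.3520 = 91.2806 − 63.7120 = 27.5686

27.57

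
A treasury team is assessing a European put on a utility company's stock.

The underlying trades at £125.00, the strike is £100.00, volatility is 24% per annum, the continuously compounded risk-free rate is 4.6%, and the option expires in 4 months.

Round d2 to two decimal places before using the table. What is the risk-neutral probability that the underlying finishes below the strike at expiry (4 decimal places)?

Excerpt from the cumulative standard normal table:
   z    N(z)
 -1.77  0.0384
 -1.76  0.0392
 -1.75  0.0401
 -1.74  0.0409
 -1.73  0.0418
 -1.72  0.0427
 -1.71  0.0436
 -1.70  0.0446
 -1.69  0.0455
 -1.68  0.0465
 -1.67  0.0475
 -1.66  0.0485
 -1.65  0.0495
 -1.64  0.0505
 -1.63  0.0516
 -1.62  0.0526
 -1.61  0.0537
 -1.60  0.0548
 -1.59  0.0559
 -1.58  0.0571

0.0495

σ√T = 0.24 × 0.5774 = 0.1386
ln(S/K) + (r + σ²/2)T = ln(125/100) + (0.046 + 0.24²/2)·0.3333 = 0.2231 + 0.0249 = 0.2481
d₁ = 0.2481 / 0.1386 = 1.7903 → 1.79
d₂ = d₁ − σ√T = 1.7903 − 0.1386 = 1.6518 → 1.65
Pr(exercise) under Q = N(−d₂) = N(-1.65) = 0.0495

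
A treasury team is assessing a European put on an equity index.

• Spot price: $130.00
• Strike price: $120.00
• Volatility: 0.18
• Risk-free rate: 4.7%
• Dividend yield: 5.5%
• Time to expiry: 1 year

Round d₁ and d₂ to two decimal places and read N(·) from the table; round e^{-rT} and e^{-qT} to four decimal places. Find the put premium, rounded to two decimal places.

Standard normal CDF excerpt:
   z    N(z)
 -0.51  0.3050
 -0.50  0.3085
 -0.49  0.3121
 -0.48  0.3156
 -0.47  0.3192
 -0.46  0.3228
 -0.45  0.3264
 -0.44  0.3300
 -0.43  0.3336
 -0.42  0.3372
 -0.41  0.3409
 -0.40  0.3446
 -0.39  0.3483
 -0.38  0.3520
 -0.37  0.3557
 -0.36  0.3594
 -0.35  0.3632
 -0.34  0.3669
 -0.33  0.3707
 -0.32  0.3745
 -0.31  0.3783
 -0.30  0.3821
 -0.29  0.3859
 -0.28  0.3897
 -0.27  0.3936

T = 1;  σ√T = 0.1800
ln(S/K) + (r − q + σ²/2)T = ln(130/120) + (0.047 − 0.055 + 0.18²/2)·1 = 0.0800 + 0.0082 = 0.0882
d₁ = 0.0882 / 0.1800 = 0.4902 → 0.49
d₂ = d₁ − σ√T = 0.4902 − 0.1800 = 0.3102 → 0.31
e^(−qT) = e^(−0.055·1) = 0.9465;  e^(−rT) = e^(−0.047·1) = 0.9541
N(−d₂) = N(-0.31) = 0.3783;  N(−d₁) = N(-0.49) = 0.3121
P = 120·0.9541·0.3783 − 130·0.9465·0.3121 = 43.3123 − 38.4023 = 4.9100

$4.91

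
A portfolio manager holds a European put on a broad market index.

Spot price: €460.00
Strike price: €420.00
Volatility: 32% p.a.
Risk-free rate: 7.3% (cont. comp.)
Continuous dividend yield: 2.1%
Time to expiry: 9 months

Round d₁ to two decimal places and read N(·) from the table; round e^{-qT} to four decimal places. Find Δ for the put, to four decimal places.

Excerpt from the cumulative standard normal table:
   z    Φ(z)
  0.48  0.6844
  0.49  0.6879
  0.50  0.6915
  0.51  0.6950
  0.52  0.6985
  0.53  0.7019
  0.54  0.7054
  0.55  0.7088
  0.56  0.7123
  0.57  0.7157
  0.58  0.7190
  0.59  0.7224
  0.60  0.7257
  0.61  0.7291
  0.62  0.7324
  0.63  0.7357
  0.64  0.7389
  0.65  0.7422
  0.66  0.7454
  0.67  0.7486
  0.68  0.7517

T = 0.75;  σ√T = 0.2771
d₁ = [ln(460/420) + (0.073 − 0.021 + 0.32²/2)·0.75] / 0.2771 = [0.0910 + 0.0774] / 0.2771 = 0.6076 → 0.61
N(d₁) = N(0.61) = 0.7291
Δ_put = e^(−qT)·(N(d₁) − 1) = 0.9844·(0.7291 − 1) = -0.2667

-0.2667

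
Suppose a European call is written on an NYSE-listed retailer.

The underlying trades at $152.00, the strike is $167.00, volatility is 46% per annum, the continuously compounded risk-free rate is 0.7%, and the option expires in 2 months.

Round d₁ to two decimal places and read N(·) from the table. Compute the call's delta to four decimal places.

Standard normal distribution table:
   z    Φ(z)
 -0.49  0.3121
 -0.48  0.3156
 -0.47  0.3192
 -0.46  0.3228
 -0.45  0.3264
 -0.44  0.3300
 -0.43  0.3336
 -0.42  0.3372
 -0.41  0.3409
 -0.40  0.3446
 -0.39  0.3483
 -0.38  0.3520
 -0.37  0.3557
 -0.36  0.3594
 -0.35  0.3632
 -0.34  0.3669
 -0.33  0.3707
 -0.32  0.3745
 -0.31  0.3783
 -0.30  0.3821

σ√T = 0.46·√0.1667 = 0.1878
ln(S/K) + (r + σ²/2)T = ln(152/167) + (0.007 + 0.46²/2)·0.1667 = -0.0941 + 0.0188 = -0.0753
d₁ = -0.0753 / 0.1878 = -0.4010 ≈ -0.40
N(d₁) = N(-0.40) = 0.3446
Δ_call = N(d₁) = 0.3446

0.3446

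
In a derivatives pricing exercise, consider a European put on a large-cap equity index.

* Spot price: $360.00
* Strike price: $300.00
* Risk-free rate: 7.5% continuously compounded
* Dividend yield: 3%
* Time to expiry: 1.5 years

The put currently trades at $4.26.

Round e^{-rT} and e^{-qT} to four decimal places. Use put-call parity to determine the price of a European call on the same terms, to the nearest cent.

exp(−qT) = exp(−0.03·1.5) = 0.9560;  exp(−rT) = exp(−0.075·1.5) = 0.8936
Put-call parity: C − P = S·e^(−qT) − K·e^(−rT) = 360·0.9560 − 300·0.8936 = 344.1600 − 268.0800 = 76.0800
C = P + (C − P) = 4.26 + (76.0800) = 80.3400

$80.34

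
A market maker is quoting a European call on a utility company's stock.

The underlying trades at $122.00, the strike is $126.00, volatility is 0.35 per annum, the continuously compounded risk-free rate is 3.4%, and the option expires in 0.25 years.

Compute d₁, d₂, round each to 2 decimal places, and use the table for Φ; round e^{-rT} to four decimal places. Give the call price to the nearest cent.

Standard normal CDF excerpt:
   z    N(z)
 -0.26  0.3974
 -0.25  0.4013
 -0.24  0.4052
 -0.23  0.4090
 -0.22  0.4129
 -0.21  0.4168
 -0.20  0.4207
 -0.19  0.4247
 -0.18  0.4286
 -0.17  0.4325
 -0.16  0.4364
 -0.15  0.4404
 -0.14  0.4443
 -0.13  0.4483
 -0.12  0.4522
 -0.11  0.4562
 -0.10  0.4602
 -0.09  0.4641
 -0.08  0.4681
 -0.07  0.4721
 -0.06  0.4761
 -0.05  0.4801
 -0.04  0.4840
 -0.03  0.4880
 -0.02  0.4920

$6.99

σ√T = 0.35 × 0.5000 = 0.1750
ln(S/K) + (r + σ²/2)T = ln(122/126) + (0.034 + 0.35²/2)·0.25 = -0.0323 + 0.0238 = -0.0084
d₁ = -0.0084 / 0.1750 = -0.0483 ≈ -0.05
d₂ = d₁ − σ√T = -0.0483 − 0.1750 = -0.2233 ≈ -0.22
e^(−rT) = e^(−0.034·0.25) = 0.9915
N(d₁) = N(-0.05) = 0.4801;  N(d₂) = N(-0.22) = 0.4129
C = 122·0.4801 − 126·0.9915·0.4129 = 58.5722 − 51.5832 = 6.9890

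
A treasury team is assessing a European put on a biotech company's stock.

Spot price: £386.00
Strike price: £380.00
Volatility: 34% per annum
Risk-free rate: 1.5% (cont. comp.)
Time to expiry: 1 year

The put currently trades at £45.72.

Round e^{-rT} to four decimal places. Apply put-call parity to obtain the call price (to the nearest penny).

£57.38

e^(−rT) = e^(−0.015·1) = 0.9851
Put-call parity: C − P = S − K·e^(−rT) = 386 − 380·0.9851 = 386 − 374.3380 = 11.6620
C = P + (C − P) = 45.72 + (11.6620) = 57.3820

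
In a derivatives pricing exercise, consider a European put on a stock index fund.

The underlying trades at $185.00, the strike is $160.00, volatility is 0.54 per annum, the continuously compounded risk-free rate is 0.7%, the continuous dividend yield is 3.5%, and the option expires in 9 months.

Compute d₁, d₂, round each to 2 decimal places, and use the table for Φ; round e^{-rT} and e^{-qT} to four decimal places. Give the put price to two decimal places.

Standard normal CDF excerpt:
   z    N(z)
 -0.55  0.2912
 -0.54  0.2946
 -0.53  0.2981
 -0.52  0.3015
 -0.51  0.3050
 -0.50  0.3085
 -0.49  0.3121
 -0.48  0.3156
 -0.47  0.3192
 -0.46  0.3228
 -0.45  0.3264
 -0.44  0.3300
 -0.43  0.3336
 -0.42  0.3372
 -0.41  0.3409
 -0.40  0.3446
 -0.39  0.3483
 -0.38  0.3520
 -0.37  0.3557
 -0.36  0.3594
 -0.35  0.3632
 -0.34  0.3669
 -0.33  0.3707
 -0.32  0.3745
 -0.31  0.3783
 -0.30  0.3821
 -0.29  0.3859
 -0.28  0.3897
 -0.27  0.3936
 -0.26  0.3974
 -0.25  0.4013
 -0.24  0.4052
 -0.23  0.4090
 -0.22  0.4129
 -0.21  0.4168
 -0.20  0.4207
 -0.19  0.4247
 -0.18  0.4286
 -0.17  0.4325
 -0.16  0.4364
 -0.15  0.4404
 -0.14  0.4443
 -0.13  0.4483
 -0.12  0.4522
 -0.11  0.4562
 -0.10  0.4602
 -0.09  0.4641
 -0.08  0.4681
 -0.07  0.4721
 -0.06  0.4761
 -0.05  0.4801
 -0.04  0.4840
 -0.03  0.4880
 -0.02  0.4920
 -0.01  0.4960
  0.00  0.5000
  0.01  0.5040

$22.08

σ√T = 0.54·√0.75 = 0.4677
d₁ = [ln(185/160) + (0.007 − 0.035 + 0.54²/2)·0.75] / 0.4677 = [0.1452 + 0.0884] / 0.4677 = 0.4994 ≈ 0.50
d₂ = d₁ − σ√T = 0.4994 − 0.4677 = 0.0317 ≈ 0.03
e^(−qT) = e^(−0.035·0.75) = 0.9741;  e^(−rT) = e^(−0.007·0.75) = 0.9948
N(−d₂) = N(-0.03) = 0.4880;  N(−d₁) = N(-0.50) = 0.3085
P = 160·0.9948·0.4880 − 185·0.9741·0.3085 = 77.6740 − 55.5943 = 22.0797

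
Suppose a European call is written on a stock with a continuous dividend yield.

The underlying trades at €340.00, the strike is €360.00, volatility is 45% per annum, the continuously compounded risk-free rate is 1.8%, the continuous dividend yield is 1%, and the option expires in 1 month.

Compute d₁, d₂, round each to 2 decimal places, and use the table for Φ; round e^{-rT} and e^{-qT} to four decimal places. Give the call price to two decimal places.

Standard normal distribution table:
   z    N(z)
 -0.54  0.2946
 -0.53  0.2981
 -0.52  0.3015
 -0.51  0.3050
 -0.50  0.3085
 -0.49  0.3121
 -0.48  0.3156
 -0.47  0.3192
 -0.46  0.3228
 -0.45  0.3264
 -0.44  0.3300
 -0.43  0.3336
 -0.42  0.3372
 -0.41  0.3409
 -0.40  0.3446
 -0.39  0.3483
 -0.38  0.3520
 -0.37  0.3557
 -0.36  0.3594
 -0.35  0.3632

€9.95

σ√T = 0.45 × 0.2887 = 0.1299
d₁ = [ln(340/360) + (0.018 − 0.01 + ½·0.45²)·0.08333] / (σ√T) = (-0.0572 + 0.0091) / 0.1299 = -0.3699 which rounds to -0.37
d₂ = -0.3699 − 0.1299 = -0.4998 which rounds to -0.50
exp(−qT) = exp(−0.01·0.08333) = 0.9992;  exp(−rT) = exp(−0.018·0.08333) = 0.9985
C = 340·0.9992·N(-0.37) − 360·0.9985·N(-0.50) = 340·0.9992·0.3557 − 360·0.9985·0.3085 = 120.8412 − 110.8934 = 9.9478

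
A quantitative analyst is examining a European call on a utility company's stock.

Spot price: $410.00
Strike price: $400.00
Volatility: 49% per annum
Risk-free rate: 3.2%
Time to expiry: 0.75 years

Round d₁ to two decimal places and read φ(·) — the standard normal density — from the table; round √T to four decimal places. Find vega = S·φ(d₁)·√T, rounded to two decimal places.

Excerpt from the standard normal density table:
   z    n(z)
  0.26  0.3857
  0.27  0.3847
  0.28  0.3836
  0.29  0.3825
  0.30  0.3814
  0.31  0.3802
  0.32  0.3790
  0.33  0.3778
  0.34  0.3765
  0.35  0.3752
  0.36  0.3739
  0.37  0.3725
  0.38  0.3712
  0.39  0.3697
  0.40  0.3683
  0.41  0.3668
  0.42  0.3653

134.14

σ√T = 0.49·√0.75 = 0.4244
ln(S/K) + (r + σ²/2)T = ln(410/400) + (0.032 + 0.49²/2)·0.75 = 0.0247 + 0.1140 = 0.1387
d₁ = 0.1387 / 0.4244 = 0.3269 → 0.33
√T = √0.75 = 0.8660
φ(d₁) = φ(0.33) = 0.3778
vega = S·φ(d₁)·√T = 410·0.3778·0.8660 = 134.1417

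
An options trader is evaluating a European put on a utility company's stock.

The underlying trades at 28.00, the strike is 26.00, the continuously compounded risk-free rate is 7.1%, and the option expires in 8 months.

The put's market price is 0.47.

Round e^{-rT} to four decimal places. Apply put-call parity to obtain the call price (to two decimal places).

3.67

exp(−rT) = exp(−0.071·0.6667) = 0.9538
Put-call parity: C − P = S − K·e^(−rT) = 28 − 26·0.9538 = 28 − 24.7988 = 3.2012
C = P + (C − P) = 0.47 + (3.2012) = 3.6712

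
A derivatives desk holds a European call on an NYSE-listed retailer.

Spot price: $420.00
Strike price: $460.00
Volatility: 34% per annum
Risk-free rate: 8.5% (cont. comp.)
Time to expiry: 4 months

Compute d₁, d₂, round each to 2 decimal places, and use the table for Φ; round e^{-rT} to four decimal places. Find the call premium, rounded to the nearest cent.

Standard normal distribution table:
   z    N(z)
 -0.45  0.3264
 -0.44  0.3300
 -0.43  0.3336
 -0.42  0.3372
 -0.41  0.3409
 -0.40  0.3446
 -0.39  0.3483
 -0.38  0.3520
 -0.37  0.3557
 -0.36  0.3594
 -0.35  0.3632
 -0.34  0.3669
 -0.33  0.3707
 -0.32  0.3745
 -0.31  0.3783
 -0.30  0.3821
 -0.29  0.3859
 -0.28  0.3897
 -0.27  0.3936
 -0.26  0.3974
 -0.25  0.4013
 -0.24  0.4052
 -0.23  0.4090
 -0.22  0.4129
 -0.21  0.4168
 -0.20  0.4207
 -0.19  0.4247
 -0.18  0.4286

$22.63

σ√T = 0.34 × 0.5774 = 0.1963
ln(S/K) + (r + σ²/2)T = ln(420/460) + (0.085 + 0.34²/2)·0.3333 = -0.0910 + 0.0476 = -0.0434
d₁ = -0.0434 / 0.1963 = -0.2209 ⇒ -0.22
d₂ = d₁ − σ√T = -0.2209 − 0.1963 = -0.4172 ⇒ -0.42
exp(−rT) = exp(−0.085·0.3333) = 0.9721
N(d₁) = N(-0.22) = 0.4129;  N(d₂) = N(-0.42) = 0.3372
C = 420·0.4129 − 460·0.9721·0.3372 = 173.4180 − 150.7844 = 22.6336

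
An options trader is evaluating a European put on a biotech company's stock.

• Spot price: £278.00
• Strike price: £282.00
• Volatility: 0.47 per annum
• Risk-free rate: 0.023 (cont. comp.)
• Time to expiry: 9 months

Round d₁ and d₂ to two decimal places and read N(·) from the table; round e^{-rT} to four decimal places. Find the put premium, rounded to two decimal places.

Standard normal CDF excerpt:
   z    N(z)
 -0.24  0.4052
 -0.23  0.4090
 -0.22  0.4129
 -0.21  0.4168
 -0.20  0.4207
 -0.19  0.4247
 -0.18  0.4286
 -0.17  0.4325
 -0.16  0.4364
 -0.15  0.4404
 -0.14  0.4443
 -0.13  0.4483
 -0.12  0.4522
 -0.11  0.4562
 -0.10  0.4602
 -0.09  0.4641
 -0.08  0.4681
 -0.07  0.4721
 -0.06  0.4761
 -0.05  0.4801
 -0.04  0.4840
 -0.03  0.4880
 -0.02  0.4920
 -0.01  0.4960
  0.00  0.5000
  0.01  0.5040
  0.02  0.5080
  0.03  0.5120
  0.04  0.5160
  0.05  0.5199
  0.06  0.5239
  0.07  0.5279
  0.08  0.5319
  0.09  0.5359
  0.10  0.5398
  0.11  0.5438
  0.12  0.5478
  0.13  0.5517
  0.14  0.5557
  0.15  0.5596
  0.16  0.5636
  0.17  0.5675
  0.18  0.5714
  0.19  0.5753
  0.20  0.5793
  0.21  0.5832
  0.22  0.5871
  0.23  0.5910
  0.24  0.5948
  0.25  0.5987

£44.70

σ√T = 0.47 × 0.8660 = 0.4070
d₁ = [ln(278/282) + (0.023 + 0.47²/2)·0.75] / 0.4070 = [-0.0143 + 0.1001] / 0.4070 = 0.2108 → 0.21
d₂ = d₁ − σ√T = 0.2108 − 0.4070 = -0.1962 → -0.20
exp(−rT) = exp(−0.023·0.75) = 0.9829
N(−d₂) = N(0.20) = 0.5793;  N(−d₁) = N(-0.21) = 0.4168
P = 282·0.9829·0.5793 − 278·0.4168 = 160.5691 − 115.8704 = 44.6987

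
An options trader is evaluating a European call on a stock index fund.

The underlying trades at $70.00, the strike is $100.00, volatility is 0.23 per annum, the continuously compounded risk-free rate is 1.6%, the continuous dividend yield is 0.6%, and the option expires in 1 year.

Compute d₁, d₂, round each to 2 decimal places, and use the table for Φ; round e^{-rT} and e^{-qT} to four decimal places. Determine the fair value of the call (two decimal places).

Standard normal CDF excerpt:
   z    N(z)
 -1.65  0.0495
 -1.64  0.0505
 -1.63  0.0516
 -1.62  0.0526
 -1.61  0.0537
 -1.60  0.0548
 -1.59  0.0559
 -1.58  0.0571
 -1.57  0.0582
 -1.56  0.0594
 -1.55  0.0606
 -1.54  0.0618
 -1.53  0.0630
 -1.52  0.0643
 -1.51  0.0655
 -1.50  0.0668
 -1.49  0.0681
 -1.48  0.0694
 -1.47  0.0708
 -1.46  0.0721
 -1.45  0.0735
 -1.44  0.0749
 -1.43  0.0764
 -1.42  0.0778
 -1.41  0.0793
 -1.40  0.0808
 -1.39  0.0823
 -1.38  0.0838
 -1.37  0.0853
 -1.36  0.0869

T = 1;  σ√T = 0.2300
ln(S/K) + (r − q + σ²/2)T = ln(70/100) + (0.016 − 0.006 + 0.23²/2)·1 = -0.3567 + 0.0365 = -0.3202
d₁ = -0.3202 / 0.2300 = -1.3923 ⇒ -1.39
d₂ = d₁ − σ√T = -1.3923 − 0.2300 = -1.6223 ⇒ -1.62
e^(−qT) = e^(−0.006·1) = 0.9940;  e^(−rT) = e^(−0.016·1) = 0.9841
N(d₁) = N(-1.39) = 0.0823;  N(d₂) = N(-1.62) = 0.0526
C = 70·0.9940·0.0823 − 100·0.9841·0.0526 = 5.7264 − 5.1764 = 0.5501

$0.55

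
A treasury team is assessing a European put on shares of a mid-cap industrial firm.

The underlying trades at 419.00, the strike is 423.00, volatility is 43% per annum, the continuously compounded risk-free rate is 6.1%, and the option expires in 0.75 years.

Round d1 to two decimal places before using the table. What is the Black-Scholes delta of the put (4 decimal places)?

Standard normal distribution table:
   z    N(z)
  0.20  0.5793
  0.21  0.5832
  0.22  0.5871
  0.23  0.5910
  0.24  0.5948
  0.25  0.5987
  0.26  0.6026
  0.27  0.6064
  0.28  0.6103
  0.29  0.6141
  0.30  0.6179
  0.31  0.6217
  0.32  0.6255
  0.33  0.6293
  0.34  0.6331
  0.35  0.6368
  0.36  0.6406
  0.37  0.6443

-0.3897

σ√T = 0.43 × 0.8660 = 0.3724
d₁ = [ln(419/423) + (0.061 + 0.43²/2)·0.75] / 0.3724 = [-0.0095 + 0.1151] / 0.3724 = 0.2835 ⇒ 0.28
N(d₁) = N(0.28) = 0.6103
Δ_put = N(d₁) − 1 = 0.6103 − 1 = -0.3897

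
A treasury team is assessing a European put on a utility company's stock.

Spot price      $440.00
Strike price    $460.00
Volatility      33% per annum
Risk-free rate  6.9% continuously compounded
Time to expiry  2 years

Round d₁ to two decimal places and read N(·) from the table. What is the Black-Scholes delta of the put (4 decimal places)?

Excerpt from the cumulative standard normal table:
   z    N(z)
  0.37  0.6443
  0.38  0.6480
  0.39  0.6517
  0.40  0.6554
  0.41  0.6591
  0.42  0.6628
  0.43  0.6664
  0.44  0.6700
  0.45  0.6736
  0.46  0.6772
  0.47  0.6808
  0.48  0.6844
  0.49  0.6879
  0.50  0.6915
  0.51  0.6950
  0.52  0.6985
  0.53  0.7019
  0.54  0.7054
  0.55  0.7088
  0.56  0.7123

σ√T = 0.33·√2 = 0.4667
ln(S/K) + (r + σ²/2)T = ln(440/460) + (0.069 + 0.33²/2)·2 = -0.0445 + 0.2469 = 0.2024
d₁ = 0.2024 / 0.4667 = 0.4338 ≈ 0.43
N(d₁) = N(0.43) = 0.6664
Δ_put = N(d₁) − 1 = 0.6664 − 1 = -0.3336

-0.3336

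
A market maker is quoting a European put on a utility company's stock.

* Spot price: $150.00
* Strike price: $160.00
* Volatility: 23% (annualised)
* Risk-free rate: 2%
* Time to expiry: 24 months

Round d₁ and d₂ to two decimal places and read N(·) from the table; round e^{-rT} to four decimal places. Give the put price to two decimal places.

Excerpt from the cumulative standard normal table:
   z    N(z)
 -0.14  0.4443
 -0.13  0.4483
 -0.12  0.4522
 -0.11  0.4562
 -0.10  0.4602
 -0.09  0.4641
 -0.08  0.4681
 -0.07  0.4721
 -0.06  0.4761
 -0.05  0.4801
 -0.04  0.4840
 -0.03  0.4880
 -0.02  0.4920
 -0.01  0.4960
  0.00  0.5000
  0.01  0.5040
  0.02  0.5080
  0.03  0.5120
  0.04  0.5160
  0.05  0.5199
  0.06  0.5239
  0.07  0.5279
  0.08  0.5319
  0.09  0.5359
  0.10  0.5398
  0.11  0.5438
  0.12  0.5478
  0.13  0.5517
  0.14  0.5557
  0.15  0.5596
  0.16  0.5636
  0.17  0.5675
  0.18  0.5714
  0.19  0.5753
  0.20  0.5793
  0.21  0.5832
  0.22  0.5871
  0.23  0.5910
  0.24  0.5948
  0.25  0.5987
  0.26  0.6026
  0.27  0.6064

$21.82

T = 2;  σ√T = 0.3253
d₁ = [ln(150/160) + (0.02 + ½·0.23²)·2] / (σ√T) = (-0.0645 + 0.0929) / 0.3253 = 0.0872 ≈ 0.09
d₂ = 0.0872 − 0.3253 = -0.2381 ≈ -0.24
e^(−rT) = e^(−0.02·2) = 0.9608
N(−d₂) = N(0.24) = 0.5948;  N(−d₁) = N(-0.09) = 0.4641
P = 160·0.9608·0.5948 − 150·0.4641 = 91.4374 − 69.6150 = 21.8224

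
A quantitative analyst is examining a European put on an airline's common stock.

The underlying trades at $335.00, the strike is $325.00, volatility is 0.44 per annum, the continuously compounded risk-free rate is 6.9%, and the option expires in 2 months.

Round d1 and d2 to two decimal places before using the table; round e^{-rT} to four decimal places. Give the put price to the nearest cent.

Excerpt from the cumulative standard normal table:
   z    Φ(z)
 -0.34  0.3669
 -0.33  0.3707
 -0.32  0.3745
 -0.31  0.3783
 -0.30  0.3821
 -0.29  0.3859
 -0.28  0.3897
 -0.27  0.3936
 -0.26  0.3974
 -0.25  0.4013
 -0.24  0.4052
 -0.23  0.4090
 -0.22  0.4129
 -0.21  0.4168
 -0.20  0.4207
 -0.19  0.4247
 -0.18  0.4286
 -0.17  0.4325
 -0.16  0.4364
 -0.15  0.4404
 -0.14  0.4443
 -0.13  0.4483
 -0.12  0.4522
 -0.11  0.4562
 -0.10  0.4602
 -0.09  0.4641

$17.29

σ√T = 0.44·√0.1667 = 0.1796
ln(S/K) + (r + σ²/2)T = ln(335/325) + (0.069 + 0.44²/2)·0.1667 = 0.0303 + 0.0276 = 0.0579
d₁ = 0.0579 / 0.1796 = 0.3225 which rounds to 0.32
d₂ = d₁ − σ√T = 0.3225 − 0.1796 = 0.1429 which rounds to 0.14
e^(−rT) = e^(−0.069·0.1667) = 0.9886
N(−d₂) = N(-0.14) = 0.4443;  N(−d₁) = N(-0.32) = 0.3745
P = 325·0.9886·0.4443 − 335·0.3745 = 142.7514 − 125.4575 = 17.2939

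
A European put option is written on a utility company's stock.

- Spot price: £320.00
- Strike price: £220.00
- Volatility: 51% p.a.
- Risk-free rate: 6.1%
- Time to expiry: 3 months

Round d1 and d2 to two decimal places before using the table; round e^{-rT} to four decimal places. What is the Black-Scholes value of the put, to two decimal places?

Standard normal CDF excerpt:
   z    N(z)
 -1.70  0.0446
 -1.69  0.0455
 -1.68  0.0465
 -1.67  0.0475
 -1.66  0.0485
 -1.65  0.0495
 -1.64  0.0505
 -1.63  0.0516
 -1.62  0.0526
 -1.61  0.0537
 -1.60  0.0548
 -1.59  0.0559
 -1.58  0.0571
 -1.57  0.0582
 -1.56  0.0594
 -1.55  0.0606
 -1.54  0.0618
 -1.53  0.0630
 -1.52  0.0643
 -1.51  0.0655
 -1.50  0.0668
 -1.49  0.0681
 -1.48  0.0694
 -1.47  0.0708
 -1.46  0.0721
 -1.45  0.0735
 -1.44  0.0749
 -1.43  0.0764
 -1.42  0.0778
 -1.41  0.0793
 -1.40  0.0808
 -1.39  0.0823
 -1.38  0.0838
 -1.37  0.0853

σ√T = 0.51·√0.25 = 0.2550
d₁ = [ln(320/220) + (0.061 + ½·0.51²)·0.25] / (σ√T) = (0.3747 + 0.0478) / 0.2550 = 1.6567 which rounds to 1.66
d₂ = 1.6567 − 0.2550 = 1.4017 which rounds to 1.40
exp(−rT) = exp(−0.061·0.25) = 0.9849
N(−d₂) = N(-1.40) = 0.0808;  N(−d₁) = N(-1.66) = 0.0485
P = 220·0.9849·0.0808 − 320·0.0485 = 17.5076 − 15.5200 = 1.9876

£1.99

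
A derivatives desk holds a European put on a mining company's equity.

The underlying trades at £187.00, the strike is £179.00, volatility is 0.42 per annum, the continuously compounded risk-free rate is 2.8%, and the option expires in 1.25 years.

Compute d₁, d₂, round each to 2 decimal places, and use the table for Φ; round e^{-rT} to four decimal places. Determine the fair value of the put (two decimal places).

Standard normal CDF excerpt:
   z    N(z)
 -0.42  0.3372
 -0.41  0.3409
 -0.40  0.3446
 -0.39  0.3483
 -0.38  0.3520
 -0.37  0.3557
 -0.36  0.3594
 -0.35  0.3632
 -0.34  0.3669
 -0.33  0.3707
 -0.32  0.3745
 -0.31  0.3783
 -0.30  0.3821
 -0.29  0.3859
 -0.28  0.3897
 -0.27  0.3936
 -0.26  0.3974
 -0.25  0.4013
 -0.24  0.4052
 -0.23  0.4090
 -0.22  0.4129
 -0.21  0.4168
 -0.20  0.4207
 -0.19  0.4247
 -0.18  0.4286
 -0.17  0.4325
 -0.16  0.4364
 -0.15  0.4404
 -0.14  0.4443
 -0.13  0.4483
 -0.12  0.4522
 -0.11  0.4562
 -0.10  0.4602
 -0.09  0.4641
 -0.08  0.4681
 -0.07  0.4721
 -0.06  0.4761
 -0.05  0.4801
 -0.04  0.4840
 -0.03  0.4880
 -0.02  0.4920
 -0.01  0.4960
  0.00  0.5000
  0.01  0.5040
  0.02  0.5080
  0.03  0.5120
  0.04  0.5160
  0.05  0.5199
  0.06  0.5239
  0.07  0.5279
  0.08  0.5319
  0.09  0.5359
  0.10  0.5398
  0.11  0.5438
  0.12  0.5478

T = 1.25;  σ√T = 0.4696
d₁ = [ln(187/179) + (0.028 + ½·0.42²)·1.25] / (σ√T) = (0.0437 + 0.1452) / 0.4696 = 0.4024 ≈ 0.40
d₂ = 0.4024 − 0.4696 = -0.0671 ≈ -0.07
exp(−rT) = exp(−0.028·1.25) = 0.9656
N(−d₂) = N(0.07) = 0.5279;  N(−d₁) = N(-0.40) = 0.3446
P = 179·0.9656·0.5279 − 187·0.3446 = 91.2435 − 64.4402 = 26.8033

£26.80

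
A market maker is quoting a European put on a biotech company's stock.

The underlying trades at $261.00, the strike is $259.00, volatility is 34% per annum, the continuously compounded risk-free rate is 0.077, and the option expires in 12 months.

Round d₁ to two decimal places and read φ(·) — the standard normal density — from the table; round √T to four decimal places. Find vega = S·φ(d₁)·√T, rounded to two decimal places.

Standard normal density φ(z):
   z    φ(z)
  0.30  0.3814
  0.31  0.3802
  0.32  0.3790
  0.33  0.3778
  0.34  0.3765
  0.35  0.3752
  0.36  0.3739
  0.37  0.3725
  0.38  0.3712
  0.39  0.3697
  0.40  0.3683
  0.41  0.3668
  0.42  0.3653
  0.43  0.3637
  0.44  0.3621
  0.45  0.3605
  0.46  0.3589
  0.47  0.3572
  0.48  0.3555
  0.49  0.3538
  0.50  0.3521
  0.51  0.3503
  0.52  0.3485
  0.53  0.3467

95.34

T = 1;  σ√T = 0.3400
d₁ = [ln(261/259) + (0.077 + 0.34²/2)·1] / 0.3400 = [0.0077 + 0.1348] / 0.3400 = 0.4191 ≈ 0.42
√T = √1 = 1.0000
φ(d₁) = φ(0.42) = 0.3653
vega = S·φ(d₁)·√T = 261·0.3653·1.0000 = 95.3433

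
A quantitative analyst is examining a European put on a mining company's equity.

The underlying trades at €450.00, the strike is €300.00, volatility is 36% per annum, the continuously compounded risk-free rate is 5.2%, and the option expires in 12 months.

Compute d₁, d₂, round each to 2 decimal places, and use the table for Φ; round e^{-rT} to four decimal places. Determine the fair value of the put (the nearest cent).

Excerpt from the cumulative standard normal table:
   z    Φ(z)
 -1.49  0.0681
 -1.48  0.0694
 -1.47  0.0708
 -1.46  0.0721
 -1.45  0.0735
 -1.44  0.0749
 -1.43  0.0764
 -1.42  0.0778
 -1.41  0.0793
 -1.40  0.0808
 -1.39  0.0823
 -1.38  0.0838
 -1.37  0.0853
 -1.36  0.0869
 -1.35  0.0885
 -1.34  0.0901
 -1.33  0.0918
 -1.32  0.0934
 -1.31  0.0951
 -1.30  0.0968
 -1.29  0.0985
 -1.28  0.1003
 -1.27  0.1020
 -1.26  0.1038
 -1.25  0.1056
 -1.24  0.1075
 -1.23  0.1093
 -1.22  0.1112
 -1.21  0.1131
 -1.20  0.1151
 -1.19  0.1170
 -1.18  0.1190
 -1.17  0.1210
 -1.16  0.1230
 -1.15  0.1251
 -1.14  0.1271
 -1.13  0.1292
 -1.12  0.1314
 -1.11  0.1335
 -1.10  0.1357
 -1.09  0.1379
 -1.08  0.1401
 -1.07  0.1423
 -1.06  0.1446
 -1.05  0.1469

€6.20

T = 1;  σ√T = 0.3600
d₁ = [ln(450/300) + (0.052 + 0.36²/2)·1] / 0.3600 = [0.4055 + 0.1168] / 0.3600 = 1.4507 → 1.45
d₂ = d₁ − σ√T = 1.4507 − 0.3600 = 1.0907 → 1.09
exp(−rT) = exp(−0.052·1) = 0.9493
P = 300·0.9493·N(-1.09) − 450·N(-1.45) = 300·0.9493·0.1379 − 450·0.0735 = 39.2725 − 33.0750 = 6.1975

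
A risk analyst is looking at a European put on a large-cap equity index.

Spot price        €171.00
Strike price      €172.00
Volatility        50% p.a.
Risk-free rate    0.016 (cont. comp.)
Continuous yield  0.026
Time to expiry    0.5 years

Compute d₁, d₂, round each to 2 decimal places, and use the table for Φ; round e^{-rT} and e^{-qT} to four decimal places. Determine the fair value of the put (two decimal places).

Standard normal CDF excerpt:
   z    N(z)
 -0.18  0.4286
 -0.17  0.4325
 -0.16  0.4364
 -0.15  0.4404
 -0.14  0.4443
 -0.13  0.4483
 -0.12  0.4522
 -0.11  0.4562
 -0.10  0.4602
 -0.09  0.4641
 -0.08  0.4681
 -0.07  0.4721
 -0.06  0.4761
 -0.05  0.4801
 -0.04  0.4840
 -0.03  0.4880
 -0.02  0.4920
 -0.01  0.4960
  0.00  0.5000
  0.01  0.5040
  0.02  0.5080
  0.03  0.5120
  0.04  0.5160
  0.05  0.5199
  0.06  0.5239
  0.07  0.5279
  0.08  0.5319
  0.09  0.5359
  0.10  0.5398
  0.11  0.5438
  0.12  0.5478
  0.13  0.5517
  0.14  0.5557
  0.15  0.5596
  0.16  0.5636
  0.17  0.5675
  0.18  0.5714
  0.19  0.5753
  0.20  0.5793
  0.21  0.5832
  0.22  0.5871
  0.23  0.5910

€25.17

σ√T = 0.5 × 0.7071 = 0.3536
ln(S/K) + (r − q + σ²/2)T = ln(171/172) + (0.016 − 0.026 + 0.5²/2)·0.5 = -0.0058 + 0.0575 = 0.0517
d₁ = 0.0517 / 0.3536 = 0.1461 → 0.15
d₂ = d₁ − σ√T = 0.1461 − 0.3536 = -0.2074 → -0.21
exp(−qT) = exp(−0.026·0.5) = 0.9871;  exp(−rT) = exp(−0.016·0.5) = 0.9920
P = 172·0.9920·N(0.21) − 171·0.9871·N(-0.15) = 172·0.9920·0.5832 − 171·0.9871·0.4404 = 99.5079 − 74.3369 = 25.1710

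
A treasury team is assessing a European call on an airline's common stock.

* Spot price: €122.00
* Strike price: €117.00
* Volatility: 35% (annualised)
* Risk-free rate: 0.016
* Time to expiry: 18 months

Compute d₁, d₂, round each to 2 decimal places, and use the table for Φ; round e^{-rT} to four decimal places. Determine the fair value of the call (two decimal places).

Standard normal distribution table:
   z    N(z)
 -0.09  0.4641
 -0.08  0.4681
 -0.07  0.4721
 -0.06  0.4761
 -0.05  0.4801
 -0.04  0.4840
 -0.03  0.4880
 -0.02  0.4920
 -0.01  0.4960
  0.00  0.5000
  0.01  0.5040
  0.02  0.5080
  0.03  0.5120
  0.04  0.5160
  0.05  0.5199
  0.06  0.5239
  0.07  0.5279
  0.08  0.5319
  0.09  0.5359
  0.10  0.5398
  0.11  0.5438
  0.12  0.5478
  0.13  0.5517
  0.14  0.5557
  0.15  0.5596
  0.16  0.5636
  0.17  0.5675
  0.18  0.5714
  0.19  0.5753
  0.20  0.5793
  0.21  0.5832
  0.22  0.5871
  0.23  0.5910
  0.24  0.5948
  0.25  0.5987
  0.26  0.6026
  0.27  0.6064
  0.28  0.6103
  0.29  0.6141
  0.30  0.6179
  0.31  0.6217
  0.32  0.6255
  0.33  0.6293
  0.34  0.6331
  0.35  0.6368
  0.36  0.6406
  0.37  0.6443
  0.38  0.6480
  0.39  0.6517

σ√T = 0.35·√1.5 = 0.4287
d₁ = [ln(122/117) + (0.016 + 0.35²/2)·1.5] / 0.4287 = [0.0418 + 0.1159] / 0.4287 = 0.3679 ≈ 0.37
d₂ = d₁ − σ√T = 0.3679 − 0.4287 = -0.0607 ≈ -0.06
exp(−rT) = exp(−0.016·1.5) = 0.9763
C = 122·N(0.37) − 117·0.9763·N(-0.06) = 122·0.6443 − 117·0.9763·0.4761 = 78.6046 − 54.3835 = 24.2211

€24.22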